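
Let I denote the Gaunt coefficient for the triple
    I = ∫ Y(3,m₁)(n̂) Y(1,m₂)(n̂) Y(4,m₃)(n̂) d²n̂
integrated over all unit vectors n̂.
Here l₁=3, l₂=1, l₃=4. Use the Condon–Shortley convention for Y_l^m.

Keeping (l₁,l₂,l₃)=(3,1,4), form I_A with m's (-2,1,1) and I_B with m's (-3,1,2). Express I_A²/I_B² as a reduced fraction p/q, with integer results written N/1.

Shared (l₁,l₂,l₃)=(3,1,4): N and (l;000)² cancel in I_A²/I_B².
A: Δ = 0!·6!·2!/9! = 1/252; Racah Σ t=0..0: t=0:+1/240 = 1/240; ⇒ 3j(3 1 4; -2 1 1)² = 1/84, sgn -1
B: Δ = 0!·6!·2!/9! = 1/252; Racah Σ t=0..0: t=0:+1/1440 = 1/1440; ⇒ 3j(3 1 4; -3 1 2)² = 1/252, sgn +1
I_A²/I_B² = (1/84)/(1/252) = 3/1

3/1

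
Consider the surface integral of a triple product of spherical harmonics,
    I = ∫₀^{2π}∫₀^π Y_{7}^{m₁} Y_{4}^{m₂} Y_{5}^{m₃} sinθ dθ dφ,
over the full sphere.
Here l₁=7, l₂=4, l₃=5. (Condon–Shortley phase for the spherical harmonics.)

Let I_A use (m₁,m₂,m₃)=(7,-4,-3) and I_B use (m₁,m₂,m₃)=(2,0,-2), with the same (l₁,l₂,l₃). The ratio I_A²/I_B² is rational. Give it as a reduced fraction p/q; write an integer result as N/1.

7007/480

Shared (l₁,l₂,l₃)=(7,4,5): N and (l;000)² cancel in I_A²/I_B².
A: Δ = 6!·8!·2!/17! = 1/6126120; Racah Σ t=0..0: t=0:+1/58060800 = 1/58060800; ⇒ 3j(7 4 5; 7 -4 -3)² = 7/510, sgn +1
B: Δ = 6!·8!·2!/17! = 1/6126120; Racah Σ t=2..4: t=2:+1/69120 t=3:−1/51840 t=4:+1/483840 = -1/362880; ⇒ 3j(7 4 5; 2 0 -2)² = 16/17017, sgn +1
I_A²/I_B² = (7/510)/(16/17017) = 7007/480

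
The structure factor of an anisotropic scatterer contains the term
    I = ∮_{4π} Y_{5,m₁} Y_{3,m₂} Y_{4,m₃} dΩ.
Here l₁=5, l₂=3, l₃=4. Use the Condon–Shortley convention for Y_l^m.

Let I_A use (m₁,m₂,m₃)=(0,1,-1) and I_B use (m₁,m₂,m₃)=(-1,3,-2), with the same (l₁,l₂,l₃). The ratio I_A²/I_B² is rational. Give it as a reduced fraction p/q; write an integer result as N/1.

1/225

Shared (l₁,l₂,l₃)=(5,3,4): N and (l;000)² cancel in I_A²/I_B².
A: Δ = 4!·6!·2!/13! = 1/180180; Racah Σ t=2..4: t=2:+1/288 t=3:−1/288 t=4:+1/5760 = 1/5760; ⇒ 3j(5 3 4; 0 1 -1)² = 1/12012, sgn -1
B: Δ = 4!·6!·2!/13! = 1/180180; Racah Σ t=4..4: t=4:+1/2304 = 1/2304; ⇒ 3j(5 3 4; -1 3 -2)² = 75/4004, sgn +1
I_A²/I_B² = (1/12012)/(75/4004) = 1/225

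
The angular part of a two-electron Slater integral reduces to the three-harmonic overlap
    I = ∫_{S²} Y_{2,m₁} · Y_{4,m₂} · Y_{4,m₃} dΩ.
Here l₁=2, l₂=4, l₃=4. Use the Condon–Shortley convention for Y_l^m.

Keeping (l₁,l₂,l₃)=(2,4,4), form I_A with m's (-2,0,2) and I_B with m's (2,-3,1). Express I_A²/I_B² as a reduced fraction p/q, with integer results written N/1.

10/7

l's match ⇒ only the (l;m) 3-j factors differ between A and B.
A: triangle coeff Δ(2,4,4) = 1/13860; Σ_t [2,2]: t=2:+1/192 = 1/192; (3j)²=3/77 [(2 4 4; -2 0 2)], sign=+1
B: triangle coeff Δ(2,4,4) = 1/13860; Σ_t [0,0]: t=0:+1/480 = 1/480; (3j)²=3/110 [(2 4 4; 2 -3 1)], sign=-1
I_A²/I_B² = (3/77)/(3/110) = 10/7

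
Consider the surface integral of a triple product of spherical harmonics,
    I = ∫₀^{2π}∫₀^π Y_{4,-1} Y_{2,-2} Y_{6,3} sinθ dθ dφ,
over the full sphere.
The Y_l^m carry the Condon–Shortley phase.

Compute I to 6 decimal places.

-0.178526

Checks pass: Σm=0; 12 even; l₃=6∈[2,6].
(2·4+1)(2·2+1)(2·6+1) = 585
Δ: 0! 8! 4! / 13! → 1/6435
sum: t=0:+1/2304 = 1/2304
3j²(4 2 6; 0 0 0) = Δ·Π!·Σ² = 5/143  (sign +1)
sum: t=0:+1/17280 = 1/17280
3j²(4 2 6; -1 -2 3) = Δ·Π!·Σ² = 14/715  (sign -1)
combine: 4πI² = 585·5/143·14/715 = 630/1573
take √, sign -1: I = -0.17852580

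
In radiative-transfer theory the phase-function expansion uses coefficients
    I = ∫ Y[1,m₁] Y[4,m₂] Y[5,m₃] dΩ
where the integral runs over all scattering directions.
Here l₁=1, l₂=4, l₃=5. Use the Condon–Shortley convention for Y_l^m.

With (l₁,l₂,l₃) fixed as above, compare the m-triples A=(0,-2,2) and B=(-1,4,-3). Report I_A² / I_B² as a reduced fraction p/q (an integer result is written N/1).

Same 1,4,5: normalisation and zero-m 3j drop out of the ratio.
A: Δ: 0! 2! 8! / 11! → 1/495; sum: t=0:+1/1440 = 1/1440; 3j²(1 4 5; 0 -2 2) = Δ·Π!·Σ² = 7/165  (sign -1)
B: Δ: 0! 2! 8! / 11! → 1/495; sum: t=0:+1/80640 = 1/80640; 3j²(1 4 5; -1 4 -3) = Δ·Π!·Σ² = 1/495  (sign +1)
I_A²/I_B² = (7/165)/(1/495) = 21/1

21/1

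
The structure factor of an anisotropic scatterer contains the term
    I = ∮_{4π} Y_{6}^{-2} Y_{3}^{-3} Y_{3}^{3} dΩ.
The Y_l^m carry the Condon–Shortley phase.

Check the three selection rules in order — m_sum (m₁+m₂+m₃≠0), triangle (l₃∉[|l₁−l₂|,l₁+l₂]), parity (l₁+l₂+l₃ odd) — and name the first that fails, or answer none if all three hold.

azimuthal sum: -2 − 3 + 3 = -2  ✗
3 ≤ 3 ≤ 9 (triangle on l)
L = 6 + 3 + 3 = 12 (even)

m_sum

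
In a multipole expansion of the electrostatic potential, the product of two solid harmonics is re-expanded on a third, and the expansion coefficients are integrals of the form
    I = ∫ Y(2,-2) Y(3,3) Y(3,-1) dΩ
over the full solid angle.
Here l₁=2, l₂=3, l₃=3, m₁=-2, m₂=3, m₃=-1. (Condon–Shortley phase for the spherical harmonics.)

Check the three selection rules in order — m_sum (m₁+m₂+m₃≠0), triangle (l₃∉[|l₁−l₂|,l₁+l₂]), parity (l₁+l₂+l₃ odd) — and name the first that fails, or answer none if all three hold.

none

Σmᵢ = 0  ✓
l₃∈[|l₁−l₂|,l₁+l₂]=[1,5], have l₃=3  ✓
Σlᵢ = 8 ⇒ even  ✓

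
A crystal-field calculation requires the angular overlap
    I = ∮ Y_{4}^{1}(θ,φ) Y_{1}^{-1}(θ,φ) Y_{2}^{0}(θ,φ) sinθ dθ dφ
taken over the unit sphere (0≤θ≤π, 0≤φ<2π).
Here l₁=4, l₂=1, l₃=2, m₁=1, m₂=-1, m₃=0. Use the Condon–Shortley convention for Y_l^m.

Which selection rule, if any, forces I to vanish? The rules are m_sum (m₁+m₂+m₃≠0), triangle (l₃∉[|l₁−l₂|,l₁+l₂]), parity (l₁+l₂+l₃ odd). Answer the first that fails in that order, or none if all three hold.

m₁+m₂+m₃ = 1 − 1 + 0 = 0  ✓
triangle: |4−1|=3 ≤ l₃=2 ≤ 4+1=5  ✗
parity: l₁+l₂+l₃ = 7 is odd

triangle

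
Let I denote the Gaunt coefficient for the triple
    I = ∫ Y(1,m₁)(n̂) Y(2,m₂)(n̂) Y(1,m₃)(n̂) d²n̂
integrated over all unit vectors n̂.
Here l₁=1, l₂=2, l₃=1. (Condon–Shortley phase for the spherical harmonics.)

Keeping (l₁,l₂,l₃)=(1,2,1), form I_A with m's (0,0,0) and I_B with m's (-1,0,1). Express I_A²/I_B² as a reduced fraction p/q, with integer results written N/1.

l's match ⇒ only the (l;m) 3-j factors differ between A and B.
A: triangle coeff Δ(1,2,1) = 1/30; Σ_t [1,1]: t=1:−1/1 = -1/1; (3j)²=2/15 [(1 2 1; 0 0 0)], sign=+1
B: triangle coeff Δ(1,2,1) = 1/30; Σ_t [2,2]: t=2:+1/4 = 1/4; (3j)²=1/30 [(1 2 1; -1 0 1)], sign=+1
I_A²/I_B² = (2/15)/(1/30) = 4/1

4/1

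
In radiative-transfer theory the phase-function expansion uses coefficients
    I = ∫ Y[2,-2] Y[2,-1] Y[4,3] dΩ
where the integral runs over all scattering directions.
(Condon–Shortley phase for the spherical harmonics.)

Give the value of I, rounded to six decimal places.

-0.238414

Rules hold: Σm=0, L=8 even, 0≤4≤4.
N = 5·5·9 = 225
Δ = 0!·4!·4!/9! = 1/630
Racah Σ t=0..0: t=0:+1/16 = 1/16
⇒ 3j(2 2 4; 0 0 0)² = 2/35, sgn +1
Racah Σ t=0..0: t=0:+1/144 = 1/144
⇒ 3j(2 2 4; -2 -1 3)² = 1/18, sgn -1
4πI² = N·(3j₀)²·(3jₘ)² = 5/7
I = -1·√(0.714286/4π) = -0.23841361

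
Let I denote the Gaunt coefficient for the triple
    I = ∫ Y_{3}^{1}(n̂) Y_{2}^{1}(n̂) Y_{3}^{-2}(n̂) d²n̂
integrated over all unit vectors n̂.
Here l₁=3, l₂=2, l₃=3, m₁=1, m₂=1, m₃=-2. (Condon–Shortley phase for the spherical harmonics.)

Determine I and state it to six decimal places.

Checks pass: Σm=0; 8 even; l₃=3∈[1,5].
(2·3+1)(2·2+1)(2·3+1) = 245
Δ: 2! 4! 2! / 9! → 1/3780
sum: t=0:+1/24 t=1:−1/4 t=2:+1/24 = -1/6
3j²(3 2 3; 0 0 0) = Δ·Π!·Σ² = 4/105  (sign +1)
sum: t=1:−1/12 t=2:+1/48 = -1/16
3j²(3 2 3; 1 1 -2) = Δ·Π!·Σ² = 1/28  (sign +1)
combine: 4πI² = 245·4/105·1/28 = 1/3
take √, sign +1: I = 0.16286750

0.162868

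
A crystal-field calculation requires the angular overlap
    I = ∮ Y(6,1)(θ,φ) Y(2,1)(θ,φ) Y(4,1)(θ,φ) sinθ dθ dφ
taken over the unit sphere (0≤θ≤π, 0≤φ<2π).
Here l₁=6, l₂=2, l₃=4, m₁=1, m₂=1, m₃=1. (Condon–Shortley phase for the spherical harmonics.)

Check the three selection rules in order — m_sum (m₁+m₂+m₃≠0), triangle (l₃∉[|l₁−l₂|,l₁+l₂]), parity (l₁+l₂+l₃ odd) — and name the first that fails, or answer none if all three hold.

m_sum

Σmᵢ = 3  ✗
l₃∈[|l₁−l₂|,l₁+l₂]=[4,8], have l₃=4
Σlᵢ = 12 ⇒ even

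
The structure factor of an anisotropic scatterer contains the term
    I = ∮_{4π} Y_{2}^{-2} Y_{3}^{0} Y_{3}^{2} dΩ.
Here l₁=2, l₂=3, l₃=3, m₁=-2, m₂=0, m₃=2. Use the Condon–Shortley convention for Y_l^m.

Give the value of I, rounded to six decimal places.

m-sum 0 ✓  L=8 even ✓  1≤3≤5 ✓
Π(2lᵢ+1) = 5×7×7 = 245
triangle coeff Δ(2,3,3) = 1/3780
Σ_t [0,2]: t=0:+1/24 t=1:−1/4 t=2:+1/24 = -1/6
(3j)²=4/105 [(2 3 3; 0 0 0)], sign=+1
Σ_t [2,2]: t=2:+1/24 = 1/24
(3j)²=1/21 [(2 3 3; -2 0 2)], sign=-1
⇒ 4πI² = 4/9
I = (-1)√(4/9/(4π)) = -0.18806319

-0.188063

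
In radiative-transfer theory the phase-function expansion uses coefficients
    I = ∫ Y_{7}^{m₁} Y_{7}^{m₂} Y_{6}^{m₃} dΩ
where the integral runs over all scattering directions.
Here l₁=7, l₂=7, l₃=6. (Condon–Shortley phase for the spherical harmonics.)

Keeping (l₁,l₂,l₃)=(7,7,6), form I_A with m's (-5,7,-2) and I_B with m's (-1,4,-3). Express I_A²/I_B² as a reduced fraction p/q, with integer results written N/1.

Same 7,7,6: normalisation and zero-m 3j drop out of the ratio.
A: Δ: 8! 6! 6! / 21! → 1/2444321880; sum: t=8:+1/1393459200 = 1/1393459200; 3j²(7 7 6; -5 7 -2) = Δ·Π!·Σ² = 11/646  (sign +1)
B: Δ: 8! 6! 6! / 21! → 1/2444321880; sum: t=5:−1/18662400 t=6:+1/8294400 t=7:−1/29030400 t=8:+1/1045094400 = 1/29859840; 3j²(7 7 6; -1 4 -3) = Δ·Π!·Σ² = 175/25194  (sign -1)
I_A²/I_B² = (11/646)/(175/25194) = 429/175

429/175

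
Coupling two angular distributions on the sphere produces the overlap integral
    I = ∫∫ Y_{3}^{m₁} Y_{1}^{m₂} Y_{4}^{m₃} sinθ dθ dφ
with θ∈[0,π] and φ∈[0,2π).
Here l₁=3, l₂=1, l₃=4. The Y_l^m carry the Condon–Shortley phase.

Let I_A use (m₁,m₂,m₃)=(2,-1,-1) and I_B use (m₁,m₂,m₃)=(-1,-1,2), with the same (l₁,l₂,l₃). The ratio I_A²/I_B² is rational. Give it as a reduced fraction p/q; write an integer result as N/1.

Shared (l₁,l₂,l₃)=(3,1,4): N and (l;000)² cancel in I_A²/I_B².
A: Δ = 0!·6!·2!/9! = 1/252; Racah Σ t=0..0: t=0:+1/240 = 1/240; ⇒ 3j(3 1 4; 2 -1 -1)² = 1/84, sgn -1
B: Δ = 0!·6!·2!/9! = 1/252; Racah Σ t=0..0: t=0:+1/96 = 1/96; ⇒ 3j(3 1 4; -1 -1 2)² = 5/84, sgn +1
I_A²/I_B² = (1/84)/(5/84) = 1/5

1/5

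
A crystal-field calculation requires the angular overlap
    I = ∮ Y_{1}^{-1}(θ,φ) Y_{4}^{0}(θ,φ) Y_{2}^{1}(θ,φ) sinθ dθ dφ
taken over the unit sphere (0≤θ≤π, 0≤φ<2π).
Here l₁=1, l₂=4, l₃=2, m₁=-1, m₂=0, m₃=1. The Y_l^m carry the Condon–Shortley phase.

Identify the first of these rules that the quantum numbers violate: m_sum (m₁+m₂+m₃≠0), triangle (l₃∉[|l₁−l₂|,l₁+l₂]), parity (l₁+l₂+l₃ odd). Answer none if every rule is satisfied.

triangle

azimuthal sum: -1 + 0 + 1 = 0  ✓
3 ≤ 2 ≤ 5 (triangle on l)  ✗
L = 1 + 4 + 2 = 7 (odd)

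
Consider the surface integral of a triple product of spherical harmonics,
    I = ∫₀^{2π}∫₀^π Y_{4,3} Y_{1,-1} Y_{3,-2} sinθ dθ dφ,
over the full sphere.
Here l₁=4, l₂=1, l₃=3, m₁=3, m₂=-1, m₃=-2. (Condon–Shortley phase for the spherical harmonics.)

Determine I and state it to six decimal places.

-0.282095

Checks pass: Σm=0; 8 even; l₃=3∈[3,5].
(2·4+1)(2·1+1)(2·3+1) = 189
Δ: 2! 6! 0! / 9! → 1/252
sum: t=1:−1/36 = -1/36
3j²(4 1 3; 0 0 0) = Δ·Π!·Σ² = 4/63  (sign +1)
sum: t=0:+1/240 = 1/240
3j²(4 1 3; 3 -1 -2) = Δ·Π!·Σ² = 1/12  (sign -1)
combine: 4πI² = 189·4/63·1/12 = 1/1
take √, sign -1: I = -0.28209479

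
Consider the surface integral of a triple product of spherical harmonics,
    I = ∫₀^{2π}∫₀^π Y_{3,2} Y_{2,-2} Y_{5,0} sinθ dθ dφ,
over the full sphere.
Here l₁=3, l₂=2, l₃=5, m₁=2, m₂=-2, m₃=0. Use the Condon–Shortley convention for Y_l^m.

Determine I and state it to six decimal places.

0.053579

m-sum 0 ✓  L=10 even ✓  1≤5≤5 ✓
Π(2lᵢ+1) = 7×5×11 = 385
triangle coeff Δ(3,2,5) = 1/2310
Σ_t [0,0]: t=0:+1/144 = 1/144
(3j)²=10/231 [(3 2 5; 0 0 0)], sign=-1
Σ_t [0,0]: t=0:+1/2880 = 1/2880
(3j)²=1/462 [(3 2 5; 2 -2 0)], sign=-1
⇒ 4πI² = 25/693
I = (+1)√(25/693/(4π)) = 0.05357948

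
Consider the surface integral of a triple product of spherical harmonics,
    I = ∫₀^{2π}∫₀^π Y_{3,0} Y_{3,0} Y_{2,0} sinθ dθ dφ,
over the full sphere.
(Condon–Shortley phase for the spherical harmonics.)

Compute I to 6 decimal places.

0.168209

m-sum 0 ✓  L=8 even ✓  0≤2≤6 ✓
Π(2lᵢ+1) = 7×7×5 = 245
triangle coeff Δ(3,3,2) = 1/3780
Σ_t [1,3]: t=1:−1/24 t=2:+1/4 t=3:−1/24 = 1/6
(3j)²=4/105 [(3 3 2; 0 0 0)], sign=+1
(m-triple is (0,0,0) — same symbol as above.)
⇒ 4πI² = 16/45
I = (+1)√(16/45/(4π)) = 0.16820883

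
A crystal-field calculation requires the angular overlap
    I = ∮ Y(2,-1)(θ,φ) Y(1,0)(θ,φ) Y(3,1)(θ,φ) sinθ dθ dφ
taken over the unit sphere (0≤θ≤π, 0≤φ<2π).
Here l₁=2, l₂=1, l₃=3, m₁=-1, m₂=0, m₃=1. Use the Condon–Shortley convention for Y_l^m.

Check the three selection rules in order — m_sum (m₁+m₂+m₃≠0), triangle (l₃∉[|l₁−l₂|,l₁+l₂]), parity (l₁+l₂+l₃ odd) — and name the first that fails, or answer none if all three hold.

m₁+m₂+m₃ = -1 + 0 + 1 = 0  ✓
triangle: |2−1|=1 ≤ l₃=3 ≤ 2+1=3  ✓
parity: l₁+l₂+l₃ = 6 is even  ✓

none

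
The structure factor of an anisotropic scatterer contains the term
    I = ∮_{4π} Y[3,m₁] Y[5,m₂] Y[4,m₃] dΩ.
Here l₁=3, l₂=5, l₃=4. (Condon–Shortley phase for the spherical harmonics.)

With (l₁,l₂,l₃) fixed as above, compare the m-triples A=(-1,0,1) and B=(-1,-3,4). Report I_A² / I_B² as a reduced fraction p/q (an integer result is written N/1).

5/1568

l's match ⇒ only the (l;m) 3-j factors differ between A and B.
A: triangle coeff Δ(3,5,4) = 1/180180; Σ_t [2,4]: t=2:+1/288 t=3:−1/288 t=4:+1/5760 = 1/5760; (3j)²=1/12012 [(3 5 4; -1 0 1)], sign=-1
B: triangle coeff Δ(3,5,4) = 1/180180; Σ_t [2,2]: t=2:+1/5760 = 1/5760; (3j)²=56/2145 [(3 5 4; -1 -3 4)], sign=+1
I_A²/I_B² = (1/12012)/(56/2145) = 5/1568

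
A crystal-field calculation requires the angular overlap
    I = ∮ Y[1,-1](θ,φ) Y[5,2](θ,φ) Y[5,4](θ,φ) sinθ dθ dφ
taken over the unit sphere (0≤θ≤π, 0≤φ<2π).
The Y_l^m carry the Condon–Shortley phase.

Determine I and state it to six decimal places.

m-sum = -1 + 2 + 4 = 5 ≠ 0 ⇒ I = 0

0.000000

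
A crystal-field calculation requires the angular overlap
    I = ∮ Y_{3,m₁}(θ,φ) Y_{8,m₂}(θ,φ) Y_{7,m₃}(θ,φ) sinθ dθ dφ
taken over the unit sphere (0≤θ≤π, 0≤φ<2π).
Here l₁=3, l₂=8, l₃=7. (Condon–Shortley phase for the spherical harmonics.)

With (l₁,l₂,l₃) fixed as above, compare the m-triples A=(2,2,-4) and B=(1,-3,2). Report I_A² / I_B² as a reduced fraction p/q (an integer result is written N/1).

l's match ⇒ only the (l;m) 3-j factors differ between A and B.
A: triangle coeff Δ(3,8,7) = 1/5290740; Σ_t [0,1]: t=0:+1/174182400 t=1:−1/26127360 = -17/522547200; (3j)²=935/62244 [(3 8 7; 2 2 -4)], sign=+1
B: triangle coeff Δ(3,8,7) = 1/5290740; Σ_t [0,2]: t=0:+1/29030400 t=1:−1/5806080 t=2:+1/17418240 = -1/12441600; (3j)²=154/12597 [(3 8 7; 1 -3 2)], sign=+1
I_A²/I_B² = (935/62244)/(154/12597) = 1445/1176

1445/1176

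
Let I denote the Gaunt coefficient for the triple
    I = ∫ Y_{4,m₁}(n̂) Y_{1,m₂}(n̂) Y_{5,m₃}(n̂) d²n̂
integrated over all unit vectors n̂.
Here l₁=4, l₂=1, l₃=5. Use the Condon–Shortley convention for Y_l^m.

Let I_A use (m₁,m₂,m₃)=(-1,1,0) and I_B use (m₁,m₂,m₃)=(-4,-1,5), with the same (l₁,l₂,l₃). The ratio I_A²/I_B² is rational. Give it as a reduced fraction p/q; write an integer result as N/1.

Shared (l₁,l₂,l₃)=(4,1,5): N and (l;000)² cancel in I_A²/I_B².
A: Δ = 0!·8!·2!/11! = 1/495; Racah Σ t=0..0: t=0:+1/1440 = 1/1440; ⇒ 3j(4 1 5; -1 1 0)² = 2/99, sgn -1
B: Δ = 0!·8!·2!/11! = 1/495; Racah Σ t=0..0: t=0:+1/80640 = 1/80640; ⇒ 3j(4 1 5; -4 -1 5)² = 1/11, sgn +1
I_A²/I_B² = (2/99)/(1/11) = 2/9

2/9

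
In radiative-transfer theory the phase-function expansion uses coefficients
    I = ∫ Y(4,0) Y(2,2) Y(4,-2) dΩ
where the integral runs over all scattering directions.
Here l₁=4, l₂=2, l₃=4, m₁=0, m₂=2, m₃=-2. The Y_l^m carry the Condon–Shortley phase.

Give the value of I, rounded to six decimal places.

m-sum 0 ✓  L=10 even ✓  2≤4≤6 ✓
Π(2lᵢ+1) = 9×5×9 = 405
triangle coeff Δ(4,2,4) = 1/13860
Σ_t [0,2]: t=0:+1/192 t=1:−1/36 t=2:+1/192 = -5/288
(3j)²=20/693 [(4 2 4; 0 0 0)], sign=-1
Σ_t [2,2]: t=2:+1/192 = 1/192
(3j)²=3/77 [(4 2 4; 0 2 -2)], sign=+1
⇒ 4πI² = 2700/5929
I = (-1)√(2700/5929/(4π)) = -0.19036462

-0.190365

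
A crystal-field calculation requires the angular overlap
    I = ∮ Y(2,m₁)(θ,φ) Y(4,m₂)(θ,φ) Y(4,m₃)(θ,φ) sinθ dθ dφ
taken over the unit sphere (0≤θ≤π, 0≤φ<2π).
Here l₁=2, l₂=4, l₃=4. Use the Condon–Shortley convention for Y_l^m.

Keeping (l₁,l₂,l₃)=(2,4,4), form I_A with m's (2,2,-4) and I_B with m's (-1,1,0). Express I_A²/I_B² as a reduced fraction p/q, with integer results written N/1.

28/5

Same 2,4,4: normalisation and zero-m 3j drop out of the ratio.
A: Δ: 2! 2! 6! / 11! → 1/13860; sum: t=0:+1/2880 = 1/2880; 3j²(2 4 4; 2 2 -4) = Δ·Π!·Σ² = 2/165  (sign +1)
B: Δ: 2! 2! 6! / 11! → 1/13860; sum: t=1:−1/96 t=2:+1/72 = 1/288; 3j²(2 4 4; -1 1 0) = Δ·Π!·Σ² = 1/462  (sign +1)
I_A²/I_B² = (2/165)/(1/462) = 28/5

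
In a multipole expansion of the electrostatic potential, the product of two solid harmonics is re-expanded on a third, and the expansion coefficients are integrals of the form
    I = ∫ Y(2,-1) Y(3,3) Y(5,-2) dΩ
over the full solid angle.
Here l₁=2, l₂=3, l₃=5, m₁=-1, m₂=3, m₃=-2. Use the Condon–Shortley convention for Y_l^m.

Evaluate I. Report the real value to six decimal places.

m-sum 0 ✓  L=10 even ✓  1≤5≤5 ✓
Π(2lᵢ+1) = 5×7×11 = 385
triangle coeff Δ(2,3,5) = 1/2310
Σ_t [0,0]: t=0:+1/144 = 1/144
(3j)²=10/231 [(2 3 5; 0 0 0)], sign=-1
Σ_t [0,0]: t=0:+1/4320 = 1/4320
(3j)²=1/330 [(2 3 5; -1 3 -2)], sign=-1
⇒ 4πI² = 5/99
I = (+1)√(5/99/(4π)) = 0.06339609

0.063396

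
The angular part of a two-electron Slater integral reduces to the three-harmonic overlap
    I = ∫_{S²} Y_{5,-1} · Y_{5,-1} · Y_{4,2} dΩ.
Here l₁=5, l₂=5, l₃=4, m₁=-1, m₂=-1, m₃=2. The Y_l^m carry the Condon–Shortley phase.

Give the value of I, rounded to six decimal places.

0.137240

Checks pass: Σm=0; 14 even; l₃=4∈[0,10].
(2·5+1)(2·5+1)(2·4+1) = 1089
Δ: 6! 4! 4! / 15! → 1/3153150
sum: t=1:−1/69120 t=2:+1/1728 t=3:−1/576 t=4:+1/1728 t=5:−1/69120 = -7/11520
3j²(5 5 4; 0 0 0) = Δ·Π!·Σ² = 2/143  (sign -1)
sum: t=2:+1/4608 t=3:−1/1296 t=4:+1/4608 = -7/20736
3j²(5 5 4; -1 -1 2) = Δ·Π!·Σ² = 20/1287  (sign -1)
combine: 4πI² = 1089·2/143·20/1287 = 40/169
take √, sign +1: I = 0.13724032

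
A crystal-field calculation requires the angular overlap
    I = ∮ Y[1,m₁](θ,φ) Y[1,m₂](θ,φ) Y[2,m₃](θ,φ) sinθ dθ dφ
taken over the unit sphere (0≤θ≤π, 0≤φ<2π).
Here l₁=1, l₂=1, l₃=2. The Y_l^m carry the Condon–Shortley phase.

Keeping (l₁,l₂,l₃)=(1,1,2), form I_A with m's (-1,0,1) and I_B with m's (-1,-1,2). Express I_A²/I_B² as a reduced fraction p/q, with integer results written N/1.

1/2

Shared (l₁,l₂,l₃)=(1,1,2): N and (l;000)² cancel in I_A²/I_B².
A: Δ = 0!·2!·2!/5! = 1/30; Racah Σ t=0..0: t=0:+1/2 = 1/2; ⇒ 3j(1 1 2; -1 0 1)² = 1/10, sgn -1
B: Δ = 0!·2!·2!/5! = 1/30; Racah Σ t=0..0: t=0:+1/4 = 1/4; ⇒ 3j(1 1 2; -1 -1 2)² = 1/5, sgn +1
I_A²/I_B² = (1/10)/(1/5) = 1/2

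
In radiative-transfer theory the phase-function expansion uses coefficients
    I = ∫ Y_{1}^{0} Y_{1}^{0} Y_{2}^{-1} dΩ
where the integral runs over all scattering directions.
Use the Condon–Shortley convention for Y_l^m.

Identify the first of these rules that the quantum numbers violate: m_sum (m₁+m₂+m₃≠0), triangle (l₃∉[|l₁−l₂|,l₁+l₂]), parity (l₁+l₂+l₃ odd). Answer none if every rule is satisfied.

Σmᵢ = -1  ✗
l₃∈[|l₁−l₂|,l₁+l₂]=[0,2], have l₃=2
Σlᵢ = 4 ⇒ even

m_sum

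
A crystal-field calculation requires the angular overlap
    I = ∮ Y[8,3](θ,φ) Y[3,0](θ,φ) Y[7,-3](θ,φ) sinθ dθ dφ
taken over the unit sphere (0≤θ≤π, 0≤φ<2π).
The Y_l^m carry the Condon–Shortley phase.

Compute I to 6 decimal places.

Rules hold: Σm=0, L=18 even, 5≤7≤11.
N = 17·7·15 = 1785
Δ = 4!·12!·2!/19! = 1/5290740
Racah Σ t=1..3: t=1:−1/7257600 t=2:+1/2073600 t=3:−1/7257600 = 1/4838400
⇒ 3j(8 3 7; 0 0 0)² = 252/20995, sgn -1
Racah Σ t=1..3: t=1:−1/11612160 t=2:+1/8709120 t=3:−1/87091200 = 1/58060800
⇒ 3j(8 3 7; 3 0 -3)² = 99/117572, sgn +1
4πI² = N·(3j₀)²·(3jₘ)² = 18711/1037153
I = -1·√(0.0180407/4π) = -0.03788979

-0.037890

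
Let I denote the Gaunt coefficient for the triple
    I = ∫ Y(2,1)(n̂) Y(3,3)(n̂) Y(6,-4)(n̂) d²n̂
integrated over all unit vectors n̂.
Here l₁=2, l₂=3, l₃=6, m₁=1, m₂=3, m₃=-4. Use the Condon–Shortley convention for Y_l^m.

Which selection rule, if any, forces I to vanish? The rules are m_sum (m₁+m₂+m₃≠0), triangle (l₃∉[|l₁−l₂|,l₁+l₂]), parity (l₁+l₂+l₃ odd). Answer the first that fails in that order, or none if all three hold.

Σmᵢ = 0  ✓
l₃∈[|l₁−l₂|,l₁+l₂]=[1,5], have l₃=6  ✗
Σlᵢ = 11 ⇒ odd

triangle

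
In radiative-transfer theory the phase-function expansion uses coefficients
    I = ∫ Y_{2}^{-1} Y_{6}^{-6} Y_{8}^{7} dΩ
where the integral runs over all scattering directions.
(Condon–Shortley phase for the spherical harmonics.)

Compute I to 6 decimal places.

Checks pass: Σm=0; 16 even; l₃=8∈[4,8].
(2·2+1)(2·6+1)(2·8+1) = 1105
Δ: 0! 4! 12! / 17! → 1/30940
sum: t=0:+1/2073600 = 1/2073600
3j²(2 6 8; 0 0 0) = Δ·Π!·Σ² = 28/1105  (sign +1)
sum: t=0:+1/2874009600 = 1/2874009600
3j²(2 6 8; -1 -6 7) = Δ·Π!·Σ² = 1/68  (sign -1)
combine: 4πI² = 1105·28/1105·1/68 = 7/17
take √, sign -1: I = -0.18101711

-0.181017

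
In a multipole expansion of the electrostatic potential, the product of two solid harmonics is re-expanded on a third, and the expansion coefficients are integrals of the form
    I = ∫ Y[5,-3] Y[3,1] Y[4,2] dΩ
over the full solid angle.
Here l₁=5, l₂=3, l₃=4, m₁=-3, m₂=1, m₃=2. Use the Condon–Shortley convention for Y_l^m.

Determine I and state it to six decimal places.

-0.144236

Rules hold: Σm=0, L=12 even, 2≤4≤8.
N = 11·7·9 = 693
Δ = 4!·6!·2!/13! = 1/180180
Racah Σ t=1..3: t=1:−1/576 t=2:+1/144 t=3:−1/576 = 1/288
⇒ 3j(5 3 4; 0 0 0)² = 20/1001, sgn +1
Racah Σ t=2..4: t=2:+1/5760 t=3:−1/720 t=4:+1/2304 = -1/1280
⇒ 3j(5 3 4; -3 1 2)² = 27/1430, sgn -1
4πI² = N·(3j₀)²·(3jₘ)² = 486/1859
I = -1·√(0.261431/4π) = -0.14423595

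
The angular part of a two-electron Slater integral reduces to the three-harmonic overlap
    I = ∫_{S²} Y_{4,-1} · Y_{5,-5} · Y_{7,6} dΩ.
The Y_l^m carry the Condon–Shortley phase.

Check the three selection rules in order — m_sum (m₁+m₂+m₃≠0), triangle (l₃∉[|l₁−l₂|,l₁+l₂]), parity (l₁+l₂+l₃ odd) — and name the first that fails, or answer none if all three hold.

m₁+m₂+m₃ = -1 − 5 + 6 = 0  ✓
triangle: |4−5|=1 ≤ l₃=7 ≤ 4+5=9  ✓
parity: l₁+l₂+l₃ = 16 is even  ✓

none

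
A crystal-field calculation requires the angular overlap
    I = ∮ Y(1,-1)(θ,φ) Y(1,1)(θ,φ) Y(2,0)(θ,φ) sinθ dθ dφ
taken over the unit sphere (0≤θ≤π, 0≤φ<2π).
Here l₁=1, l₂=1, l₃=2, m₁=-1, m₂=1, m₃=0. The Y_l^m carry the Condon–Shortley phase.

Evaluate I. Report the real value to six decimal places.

0.126157

Rules hold: Σm=0, L=4 even, 0≤2≤2.
N = 3·3·5 = 45
Δ = 0!·2!·2!/5! = 1/30
Racah Σ t=0..0: t=0:+1/1 = 1/1
⇒ 3j(1 1 2; 0 0 0)² = 2/15, sgn +1
Racah Σ t=0..0: t=0:+1/4 = 1/4
⇒ 3j(1 1 2; -1 1 0)² = 1/30, sgn +1
4πI² = N·(3j₀)²·(3jₘ)² = 1/5
I = +1·√(0.2/4π) = 0.12615663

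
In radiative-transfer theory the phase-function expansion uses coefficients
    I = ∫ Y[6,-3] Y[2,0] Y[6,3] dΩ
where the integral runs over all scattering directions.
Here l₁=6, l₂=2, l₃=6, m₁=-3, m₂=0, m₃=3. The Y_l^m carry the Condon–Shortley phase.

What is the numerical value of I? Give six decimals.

Checks pass: Σm=0; 14 even; l₃=6∈[4,8].
(2·6+1)(2·2+1)(2·6+1) = 845
Δ: 2! 10! 2! / 15! → 1/90090
sum: t=0:+1/69120 t=1:−1/14400 t=2:+1/69120 = -7/172800
3j²(6 2 6; 0 0 0) = Δ·Π!·Σ² = 14/715  (sign -1)
sum: t=0:+1/1451520 t=1:−1/80640 t=2:+1/120960 = -1/290304
3j²(6 2 6; -3 0 3) = Δ·Π!·Σ² = 5/2002  (sign +1)
combine: 4πI² = 845·14/715·5/2002 = 5/121
take √, sign -1: I = -0.05734392

-0.057344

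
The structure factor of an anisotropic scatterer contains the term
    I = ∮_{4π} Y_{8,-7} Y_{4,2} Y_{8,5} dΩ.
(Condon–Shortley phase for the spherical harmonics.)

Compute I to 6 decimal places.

-0.166658

m-sum 0 ✓  L=20 even ✓  4≤8≤12 ✓
Π(2lᵢ+1) = 17×9×17 = 2601
triangle coeff Δ(8,4,8) = 1/185175900
Σ_t [0,4]: t=0:+1/557383680 t=1:−1/21772800 t=2:+1/8294400 t=3:−1/21772800 t=4:+1/557383680 = 1/30965760
(3j)²=36/4199 [(8 4 8; 0 0 0)], sign=+1
Σ_t [3,4]: t=3:−1/17244057600 t=4:+1/3832012800 = 1/4926873600
(3j)²=91/5814 [(8 4 8; -7 2 5)], sign=-1
⇒ 4πI² = 126/361
I = (-1)√(126/361/(4π)) = -0.16665822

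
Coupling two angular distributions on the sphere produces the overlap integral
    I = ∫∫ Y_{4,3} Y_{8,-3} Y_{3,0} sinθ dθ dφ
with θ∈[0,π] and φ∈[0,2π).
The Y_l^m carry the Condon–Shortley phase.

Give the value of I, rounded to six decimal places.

0.000000

triangle: need 4≤l₃≤12, have 3; I=0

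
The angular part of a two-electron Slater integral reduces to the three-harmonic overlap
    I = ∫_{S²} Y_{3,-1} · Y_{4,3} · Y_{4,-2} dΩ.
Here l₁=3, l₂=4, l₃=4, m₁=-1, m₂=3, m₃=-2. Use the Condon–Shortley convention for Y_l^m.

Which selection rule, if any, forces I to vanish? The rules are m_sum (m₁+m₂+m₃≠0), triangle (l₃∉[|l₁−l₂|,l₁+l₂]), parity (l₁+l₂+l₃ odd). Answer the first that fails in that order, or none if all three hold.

azimuthal sum: -1 + 3 − 2 = 0  ✓
1 ≤ 4 ≤ 7 (triangle on l)  ✓
L = 3 + 4 + 4 = 11 (odd)  ✗

parity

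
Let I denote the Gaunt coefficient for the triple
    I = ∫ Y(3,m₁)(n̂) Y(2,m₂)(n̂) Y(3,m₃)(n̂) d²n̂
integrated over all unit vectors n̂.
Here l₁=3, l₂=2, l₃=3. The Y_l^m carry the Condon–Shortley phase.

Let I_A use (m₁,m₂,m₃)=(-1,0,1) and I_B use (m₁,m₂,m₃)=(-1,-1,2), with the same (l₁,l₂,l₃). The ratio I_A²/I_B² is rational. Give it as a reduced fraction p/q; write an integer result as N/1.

Same 3,2,3: normalisation and zero-m 3j drop out of the ratio.
A: Δ: 2! 4! 2! / 9! → 1/3780; sum: t=0:+1/96 t=1:−1/6 t=2:+1/16 = -3/32; 3j²(3 2 3; -1 0 1) = Δ·Π!·Σ² = 3/140  (sign -1)
B: Δ: 2! 4! 2! / 9! → 1/3780; sum: t=0:+1/48 t=1:−1/12 = -1/16; 3j²(3 2 3; -1 -1 2) = Δ·Π!·Σ² = 1/28  (sign +1)
I_A²/I_B² = (3/140)/(1/28) = 3/5

3/5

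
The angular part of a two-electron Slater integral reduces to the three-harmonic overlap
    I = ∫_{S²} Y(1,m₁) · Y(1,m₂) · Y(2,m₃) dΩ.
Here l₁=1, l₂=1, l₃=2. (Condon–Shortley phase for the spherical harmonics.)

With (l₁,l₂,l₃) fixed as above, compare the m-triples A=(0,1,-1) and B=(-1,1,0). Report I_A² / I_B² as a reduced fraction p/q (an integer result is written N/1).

Shared (l₁,l₂,l₃)=(1,1,2): N and (l;000)² cancel in I_A²/I_B².
A: Δ = 0!·2!·2!/5! = 1/30; Racah Σ t=0..0: t=0:+1/2 = 1/2; ⇒ 3j(1 1 2; 0 1 -1)² = 1/10, sgn -1
B: Δ = 0!·2!·2!/5! = 1/30; Racah Σ t=0..0: t=0:+1/4 = 1/4; ⇒ 3j(1 1 2; -1 1 0)² = 1/30, sgn +1
I_A²/I_B² = (1/10)/(1/30) = 3/1

3/1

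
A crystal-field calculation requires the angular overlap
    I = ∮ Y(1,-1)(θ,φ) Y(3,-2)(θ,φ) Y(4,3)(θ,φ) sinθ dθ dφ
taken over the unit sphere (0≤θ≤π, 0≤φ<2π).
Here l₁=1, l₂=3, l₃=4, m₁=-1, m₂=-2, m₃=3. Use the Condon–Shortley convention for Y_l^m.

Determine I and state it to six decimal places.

-0.282095

Rules hold: Σm=0, L=8 even, 2≤4≤4.
N = 3·7·9 = 189
Δ = 0!·2!·6!/9! = 1/252
Racah Σ t=0..0: t=0:+1/36 = 1/36
⇒ 3j(1 3 4; 0 0 0)² = 4/63, sgn +1
Racah Σ t=0..0: t=0:+1/240 = 1/240
⇒ 3j(1 3 4; -1 -2 3)² = 1/12, sgn -1
4πI² = N·(3j₀)²·(3jₘ)² = 1/1
I = -1·√(1/4π) = -0.28209479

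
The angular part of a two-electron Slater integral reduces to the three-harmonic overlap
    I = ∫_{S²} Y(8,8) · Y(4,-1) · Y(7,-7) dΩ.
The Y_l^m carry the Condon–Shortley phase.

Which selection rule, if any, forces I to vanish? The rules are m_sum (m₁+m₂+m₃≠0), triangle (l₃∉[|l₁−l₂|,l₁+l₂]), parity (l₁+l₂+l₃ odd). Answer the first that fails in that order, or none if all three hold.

parity

m₁+m₂+m₃ = 8 − 1 − 7 = 0  ✓
triangle: |8−4|=4 ≤ l₃=7 ≤ 8+4=12  ✓
parity: l₁+l₂+l₃ = 19 is odd  ✗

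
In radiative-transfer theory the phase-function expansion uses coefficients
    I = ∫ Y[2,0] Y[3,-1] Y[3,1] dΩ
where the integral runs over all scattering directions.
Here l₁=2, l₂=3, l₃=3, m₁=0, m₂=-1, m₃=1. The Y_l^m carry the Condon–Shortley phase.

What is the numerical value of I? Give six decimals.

Checks pass: Σm=0; 8 even; l₃=3∈[1,5].
(2·2+1)(2·3+1)(2·3+1) = 245
Δ: 2! 2! 4! / 9! → 1/3780
sum: t=0:+1/24 t=1:−1/4 t=2:+1/24 = -1/6
3j²(2 3 3; 0 0 0) = Δ·Π!·Σ² = 4/105  (sign +1)
sum: t=0:+1/16 t=1:−1/6 t=2:+1/96 = -3/32
3j²(2 3 3; 0 -1 1) = Δ·Π!·Σ² = 3/140  (sign -1)
combine: 4πI² = 245·4/105·3/140 = 1/5
take √, sign -1: I = -0.12615663

-0.126157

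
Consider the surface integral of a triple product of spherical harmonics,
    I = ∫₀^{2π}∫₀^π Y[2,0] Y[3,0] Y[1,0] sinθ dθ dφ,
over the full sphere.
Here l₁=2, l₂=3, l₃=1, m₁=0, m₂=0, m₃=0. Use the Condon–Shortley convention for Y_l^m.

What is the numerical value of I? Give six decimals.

m-sum 0 ✓  L=6 even ✓  1≤1≤5 ✓
Π(2lᵢ+1) = 5×7×3 = 105
triangle coeff Δ(2,3,1) = 1/105
Σ_t [2,2]: t=2:+1/4 = 1/4
(3j)²=3/35 [(2 3 1; 0 0 0)], sign=-1
(m-triple is (0,0,0) — same symbol as above.)
⇒ 4πI² = 27/35
I = (+1)√(27/35/(4π)) = 0.24776670

0.247767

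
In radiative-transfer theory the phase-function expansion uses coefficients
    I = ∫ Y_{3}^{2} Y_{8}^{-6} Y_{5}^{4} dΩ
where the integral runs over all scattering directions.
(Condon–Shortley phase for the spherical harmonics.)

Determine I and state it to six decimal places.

Checks pass: Σm=0; 16 even; l₃=5∈[5,11].
(2·3+1)(2·8+1)(2·5+1) = 1309
Δ: 6! 0! 10! / 17! → 1/136136
sum: t=3:−1/518400 = -1/518400
3j²(3 8 5; 0 0 0) = Δ·Π!·Σ² = 56/2431  (sign +1)
sum: t=1:−1/43545600 = -1/43545600
3j²(3 8 5; 2 -6 4) = Δ·Π!·Σ² = 1/34  (sign +1)
combine: 4πI² = 1309·56/2431·1/34 = 196/221
take √, sign +1: I = 0.26566049

0.265660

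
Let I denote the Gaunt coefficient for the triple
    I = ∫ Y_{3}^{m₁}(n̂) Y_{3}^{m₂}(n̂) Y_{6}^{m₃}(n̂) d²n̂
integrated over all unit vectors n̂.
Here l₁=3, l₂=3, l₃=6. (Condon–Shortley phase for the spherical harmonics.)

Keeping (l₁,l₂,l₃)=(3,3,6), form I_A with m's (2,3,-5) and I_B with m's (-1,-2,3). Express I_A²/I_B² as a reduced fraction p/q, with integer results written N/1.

11/9

Shared (l₁,l₂,l₃)=(3,3,6): N and (l;000)² cancel in I_A²/I_B².
A: Δ = 0!·6!·6!/13! = 1/12012; Racah Σ t=0..0: t=0:+1/86400 = 1/86400; ⇒ 3j(3 3 6; 2 3 -5)² = 1/26, sgn -1
B: Δ = 0!·6!·6!/13! = 1/12012; Racah Σ t=0..0: t=0:+1/5760 = 1/5760; ⇒ 3j(3 3 6; -1 -2 3)² = 9/286, sgn -1
I_A²/I_B² = (1/26)/(9/286) = 11/9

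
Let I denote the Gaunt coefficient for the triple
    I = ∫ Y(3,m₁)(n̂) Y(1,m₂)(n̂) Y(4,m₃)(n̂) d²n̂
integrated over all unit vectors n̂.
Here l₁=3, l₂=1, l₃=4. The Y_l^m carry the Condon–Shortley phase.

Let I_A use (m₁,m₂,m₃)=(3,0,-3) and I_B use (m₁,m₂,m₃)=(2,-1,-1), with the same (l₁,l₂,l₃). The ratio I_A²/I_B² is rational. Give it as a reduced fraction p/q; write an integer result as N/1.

7/3

Shared (l₁,l₂,l₃)=(3,1,4): N and (l;000)² cancel in I_A²/I_B².
A: Δ = 0!·6!·2!/9! = 1/252; Racah Σ t=0..0: t=0:+1/720 = 1/720; ⇒ 3j(3 1 4; 3 0 -3)² = 1/36, sgn -1
B: Δ = 0!·6!·2!/9! = 1/252; Racah Σ t=0..0: t=0:+1/240 = 1/240; ⇒ 3j(3 1 4; 2 -1 -1)² = 1/84, sgn -1
I_A²/I_B² = (1/36)/(1/84) = 7/3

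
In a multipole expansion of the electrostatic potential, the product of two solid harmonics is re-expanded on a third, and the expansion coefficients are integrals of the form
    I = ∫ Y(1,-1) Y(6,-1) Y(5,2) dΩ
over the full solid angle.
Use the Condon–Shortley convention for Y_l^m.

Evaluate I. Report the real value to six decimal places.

Rules hold: Σm=0, L=12 even, 5≤5≤7.
N = 3·13·11 = 429
Δ = 2!·0!·10!/13! = 1/858
Racah Σ t=1..1: t=1:−1/14400 = -1/14400
⇒ 3j(1 6 5; 0 0 0)² = 6/143, sgn +1
Racah Σ t=2..2: t=2:+1/60480 = 1/60480
⇒ 3j(1 6 5; -1 -1 2)² = 5/429, sgn -1
4πI² = N·(3j₀)²·(3jₘ)² = 30/143
I = -1·√(0.20979/4π) = -0.12920749

-0.129207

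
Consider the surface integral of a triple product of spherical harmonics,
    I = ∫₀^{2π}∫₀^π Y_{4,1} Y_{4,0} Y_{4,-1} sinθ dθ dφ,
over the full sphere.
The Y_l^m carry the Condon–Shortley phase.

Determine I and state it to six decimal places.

Rules hold: Σm=0, L=12 even, 0≤4≤8.
N = 9·9·9 = 729
Δ = 4!·4!·4!/13! = 1/450450
Racah Σ t=0..4: t=0:+1/13824 t=1:−1/216 t=2:+1/64 t=3:−1/216 t=4:+1/13824 = 5/768
⇒ 3j(4 4 4; 0 0 0)² = 18/1001, sgn +1
Racah Σ t=0..3: t=0:+1/3456 t=1:−1/144 t=2:+1/96 t=3:−1/864 = 1/384
⇒ 3j(4 4 4; 1 0 -1)² = 9/2002, sgn -1
4πI² = N·(3j₀)²·(3jₘ)² = 59049/1002001
I = -1·√(0.0589311/4π) = -0.06848055

-0.068481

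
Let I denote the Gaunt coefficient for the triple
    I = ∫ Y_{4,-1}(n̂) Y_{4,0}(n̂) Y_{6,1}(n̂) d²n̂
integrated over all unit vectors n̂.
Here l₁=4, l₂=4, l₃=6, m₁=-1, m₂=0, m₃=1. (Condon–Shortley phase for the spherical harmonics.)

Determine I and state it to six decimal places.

-0.103072

Rules hold: Σm=0, L=14 even, 0≤6≤8.
N = 9·9·13 = 1053
Δ = 2!·6!·6!/15! = 1/1261260
Racah Σ t=0..2: t=0:+1/4608 t=1:−1/1296 t=2:+1/4608 = -7/20736
⇒ 3j(4 4 6; 0 0 0)² = 20/1287, sgn -1
Racah Σ t=0..2: t=0:+1/11520 t=1:−1/1728 t=2:+1/3456 = -7/34560
⇒ 3j(4 4 6; -1 0 1)² = 7/858, sgn +1
4πI² = N·(3j₀)²·(3jₘ)² = 210/1573
I = -1·√(0.133503/4π) = -0.10307192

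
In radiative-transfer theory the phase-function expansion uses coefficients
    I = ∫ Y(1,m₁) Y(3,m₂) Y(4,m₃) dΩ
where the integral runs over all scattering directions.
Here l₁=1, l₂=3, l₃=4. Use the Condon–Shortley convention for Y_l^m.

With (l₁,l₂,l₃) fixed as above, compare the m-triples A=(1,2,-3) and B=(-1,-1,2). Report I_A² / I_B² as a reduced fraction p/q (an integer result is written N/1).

l's match ⇒ only the (l;m) 3-j factors differ between A and B.
A: triangle coeff Δ(1,3,4) = 1/252; Σ_t [0,0]: t=0:+1/240 = 1/240; (3j)²=1/12 [(1 3 4; 1 2 -3)], sign=-1
B: triangle coeff Δ(1,3,4) = 1/252; Σ_t [0,0]: t=0:+1/96 = 1/96; (3j)²=5/84 [(1 3 4; -1 -1 2)], sign=+1
I_A²/I_B² = (1/12)/(5/84) = 7/5

7/5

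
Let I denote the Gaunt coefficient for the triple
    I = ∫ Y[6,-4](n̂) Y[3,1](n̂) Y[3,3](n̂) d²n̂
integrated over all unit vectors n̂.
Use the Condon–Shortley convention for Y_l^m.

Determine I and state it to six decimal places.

m-sum 0 ✓  L=12 even ✓  3≤3≤9 ✓
Π(2lᵢ+1) = 13×7×7 = 637
triangle coeff Δ(6,3,3) = 1/12012
Σ_t [3,3]: t=3:−1/1296 = -1/1296
(3j)²=100/3003 [(6 3 3; 0 0 0)], sign=+1
Σ_t [4,4]: t=4:+1/34560 = 1/34560
(3j)²=5/286 [(6 3 3; -4 1 3)], sign=+1
⇒ 4πI² = 1750/4719
I = (+1)√(1750/4719/(4π)) = 0.17178653

0.171787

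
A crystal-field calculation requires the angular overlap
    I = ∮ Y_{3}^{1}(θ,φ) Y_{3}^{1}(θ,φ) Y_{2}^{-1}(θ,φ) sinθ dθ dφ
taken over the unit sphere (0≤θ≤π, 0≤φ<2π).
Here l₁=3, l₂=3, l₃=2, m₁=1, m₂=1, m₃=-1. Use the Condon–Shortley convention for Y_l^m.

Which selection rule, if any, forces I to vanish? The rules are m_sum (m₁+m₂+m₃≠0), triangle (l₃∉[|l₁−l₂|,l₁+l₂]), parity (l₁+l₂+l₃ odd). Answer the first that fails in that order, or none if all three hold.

m_sum

m₁+m₂+m₃ = 1 + 1 − 1 = 1  ✗
triangle: |3−3|=0 ≤ l₃=2 ≤ 3+3=6
parity: l₁+l₂+l₃ = 8 is even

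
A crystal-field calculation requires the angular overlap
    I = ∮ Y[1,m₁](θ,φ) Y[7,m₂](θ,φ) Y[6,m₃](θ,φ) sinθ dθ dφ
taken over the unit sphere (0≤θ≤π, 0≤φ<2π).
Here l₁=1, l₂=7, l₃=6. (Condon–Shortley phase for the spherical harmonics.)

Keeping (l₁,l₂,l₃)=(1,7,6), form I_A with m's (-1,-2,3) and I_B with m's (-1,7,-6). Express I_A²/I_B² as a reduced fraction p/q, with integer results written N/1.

Same 1,7,6: normalisation and zero-m 3j drop out of the ratio.
A: Δ: 2! 0! 12! / 15! → 1/1365; sum: t=2:+1/4354560 = 1/4354560; 3j²(1 7 6; -1 -2 3) = Δ·Π!·Σ² = 2/273  (sign -1)
B: Δ: 2! 0! 12! / 15! → 1/1365; sum: t=2:+1/958003200 = 1/958003200; 3j²(1 7 6; -1 7 -6) = Δ·Π!·Σ² = 1/15  (sign +1)
I_A²/I_B² = (2/273)/(1/15) = 10/91

10/91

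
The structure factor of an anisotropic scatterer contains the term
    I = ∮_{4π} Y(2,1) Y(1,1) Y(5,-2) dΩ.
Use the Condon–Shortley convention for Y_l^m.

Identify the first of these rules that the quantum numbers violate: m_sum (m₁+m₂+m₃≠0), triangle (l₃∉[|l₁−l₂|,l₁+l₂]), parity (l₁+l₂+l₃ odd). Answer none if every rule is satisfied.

triangle

azimuthal sum: 1 + 1 − 2 = 0  ✓
1 ≤ 5 ≤ 3 (triangle on l)  ✗
L = 2 + 1 + 5 = 8 (even)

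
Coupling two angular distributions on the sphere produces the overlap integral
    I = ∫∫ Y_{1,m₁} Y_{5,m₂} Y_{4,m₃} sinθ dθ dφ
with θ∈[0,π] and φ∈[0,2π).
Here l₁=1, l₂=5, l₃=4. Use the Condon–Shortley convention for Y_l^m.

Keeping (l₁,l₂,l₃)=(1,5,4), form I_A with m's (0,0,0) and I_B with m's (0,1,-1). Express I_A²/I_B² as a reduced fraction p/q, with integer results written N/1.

25/24

l's match ⇒ only the (l;m) 3-j factors differ between A and B.
A: triangle coeff Δ(1,5,4) = 1/495; Σ_t [1,1]: t=1:−1/576 = -1/576; (3j)²=5/99 [(1 5 4; 0 0 0)], sign=-1
B: triangle coeff Δ(1,5,4) = 1/495; Σ_t [1,1]: t=1:−1/720 = -1/720; (3j)²=8/165 [(1 5 4; 0 1 -1)], sign=+1
I_A²/I_B² = (5/99)/(8/165) = 25/24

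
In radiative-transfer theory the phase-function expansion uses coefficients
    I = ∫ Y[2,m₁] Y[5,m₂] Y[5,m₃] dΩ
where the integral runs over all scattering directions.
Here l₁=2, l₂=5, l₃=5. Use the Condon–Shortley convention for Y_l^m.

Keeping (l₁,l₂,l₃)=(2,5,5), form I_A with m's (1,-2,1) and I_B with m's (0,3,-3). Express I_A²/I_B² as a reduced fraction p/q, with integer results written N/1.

Shared (l₁,l₂,l₃)=(2,5,5): N and (l;000)² cancel in I_A²/I_B².
A: Δ = 2!·2!·8!/13! = 1/38610; Racah Σ t=0..1: t=0:+1/1440 t=1:−1/2880 = 1/2880; ⇒ 3j(2 5 5; 1 -2 1)² = 7/715, sgn +1
B: Δ = 2!·2!·8!/13! = 1/38610; Racah Σ t=0..2: t=0:+1/161280 t=1:−1/5040 t=2:+1/5760 = -1/53760; ⇒ 3j(2 5 5; 0 3 -3)² = 1/4290, sgn -1
I_A²/I_B² = (7/715)/(1/4290) = 42/1

42/1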